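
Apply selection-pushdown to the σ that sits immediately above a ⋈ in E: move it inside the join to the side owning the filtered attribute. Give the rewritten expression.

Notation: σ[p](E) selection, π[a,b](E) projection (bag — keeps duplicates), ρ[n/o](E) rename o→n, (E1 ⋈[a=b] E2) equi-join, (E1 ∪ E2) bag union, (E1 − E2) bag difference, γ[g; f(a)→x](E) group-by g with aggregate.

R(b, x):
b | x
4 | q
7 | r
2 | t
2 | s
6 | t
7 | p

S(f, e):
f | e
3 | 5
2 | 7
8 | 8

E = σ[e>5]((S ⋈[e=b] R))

σ filters on e, owned by the left side.
E' = (σ[e>5](S) ⋈[e=b] R)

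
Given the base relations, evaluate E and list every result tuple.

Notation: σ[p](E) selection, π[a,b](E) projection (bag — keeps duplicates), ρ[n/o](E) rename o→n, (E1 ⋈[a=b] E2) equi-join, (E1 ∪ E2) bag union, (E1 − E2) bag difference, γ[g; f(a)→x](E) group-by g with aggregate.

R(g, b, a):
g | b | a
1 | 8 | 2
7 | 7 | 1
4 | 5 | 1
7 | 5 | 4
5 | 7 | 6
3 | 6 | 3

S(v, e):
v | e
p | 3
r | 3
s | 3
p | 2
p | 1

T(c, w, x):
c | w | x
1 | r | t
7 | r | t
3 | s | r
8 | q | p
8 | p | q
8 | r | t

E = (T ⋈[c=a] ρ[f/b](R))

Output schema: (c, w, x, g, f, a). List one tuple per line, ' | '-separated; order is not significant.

Per-node cardinality:
  T → 6
  R → 6
  ρ[f/b](R) → 6
  (T ⋈[c=a] ρ[f/b](R)) → 3

== RESULT ==
c | w | x | g | f | a
1 | r | t | 4 | 5 | 1
1 | r | t | 7 | 7 | 1
3 | s | r | 3 | 6 | 3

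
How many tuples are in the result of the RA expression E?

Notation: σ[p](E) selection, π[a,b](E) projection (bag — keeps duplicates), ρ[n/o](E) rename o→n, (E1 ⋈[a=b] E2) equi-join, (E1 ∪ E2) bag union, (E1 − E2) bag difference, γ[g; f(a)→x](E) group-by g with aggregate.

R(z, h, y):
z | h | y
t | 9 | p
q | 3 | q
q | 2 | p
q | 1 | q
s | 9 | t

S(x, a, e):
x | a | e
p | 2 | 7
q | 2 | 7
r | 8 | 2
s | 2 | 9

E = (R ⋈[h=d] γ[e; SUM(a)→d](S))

Stepwise |·|:
  R → 5
  S → 4
  γ[e; SUM(a)→d](S) → 3
  (R ⋈[h=d] γ[e; SUM(a)→d](S)) → 1

|E| = 1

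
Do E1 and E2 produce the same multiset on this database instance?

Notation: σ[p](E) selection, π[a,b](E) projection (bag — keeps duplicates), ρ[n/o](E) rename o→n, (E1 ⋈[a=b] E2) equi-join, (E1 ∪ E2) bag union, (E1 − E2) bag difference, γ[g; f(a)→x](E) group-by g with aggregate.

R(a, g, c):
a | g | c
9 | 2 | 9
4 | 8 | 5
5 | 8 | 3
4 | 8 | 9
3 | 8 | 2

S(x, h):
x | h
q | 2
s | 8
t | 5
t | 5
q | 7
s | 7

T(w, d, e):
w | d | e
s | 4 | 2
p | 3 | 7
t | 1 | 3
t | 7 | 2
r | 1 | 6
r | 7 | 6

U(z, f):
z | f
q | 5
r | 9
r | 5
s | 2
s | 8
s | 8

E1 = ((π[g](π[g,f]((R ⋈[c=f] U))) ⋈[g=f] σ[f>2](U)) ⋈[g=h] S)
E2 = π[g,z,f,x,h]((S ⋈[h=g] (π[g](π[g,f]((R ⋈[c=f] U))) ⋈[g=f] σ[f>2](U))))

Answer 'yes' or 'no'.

E1 row counts bottom-up:
  R → 5
  U → 6
  (R ⋈[c=f] U) → 5
  π[g,f]((R ⋈[c=f] U)) → 5
  π[g](π[g,f]((R ⋈[c=f] U))) → 5
  U → 6
  σ[f>2](U) → 5
  (π[g](π[g,f]((R ⋈[c=f] U))) ⋈[g=f] σ[f>2](U)) → 8
  S → 6
  ((π[g](π[g,f]((R ⋈[c=f] U))) ⋈[g=f] σ[f>2](U)) ⋈[g=h] S) → 8
E2 row counts bottom-up:
  S → 6
  R → 5
  U → 6
  (R ⋈[c=f] U) → 5
  π[g,f]((R ⋈[c=f] U)) → 5
  π[g](π[g,f]((R ⋈[c=f] U))) → 5
  U → 6
  σ[f>2](U) → 5
  (π[g](π[g,f]((R ⋈[c=f] U))) ⋈[g=f] σ[f>2](U)) → 8
  (S ⋈[h=g] (π[g](π[g,f]((R ⋈[c=f] U))) ⋈[g=f] σ[f>2](U))) → 8
  π[g,z,f,x,h]((S ⋈[h=g] (π[g](π[g,f]((R ⋈[c=f] U))) ⋈[g=f] σ[f>2](U)))) → 8

E1 and E2 produce the same multiset:
g | z | f | x | h
8 | s | 8 | s | 8
8 | s | 8 | s | 8
8 | s | 8 | s | 8
8 | s | 8 | s | 8
8 | s | 8 | s | 8
8 | s | 8 | s | 8
8 | s | 8 | s | 8
8 | s | 8 | s | 8

yes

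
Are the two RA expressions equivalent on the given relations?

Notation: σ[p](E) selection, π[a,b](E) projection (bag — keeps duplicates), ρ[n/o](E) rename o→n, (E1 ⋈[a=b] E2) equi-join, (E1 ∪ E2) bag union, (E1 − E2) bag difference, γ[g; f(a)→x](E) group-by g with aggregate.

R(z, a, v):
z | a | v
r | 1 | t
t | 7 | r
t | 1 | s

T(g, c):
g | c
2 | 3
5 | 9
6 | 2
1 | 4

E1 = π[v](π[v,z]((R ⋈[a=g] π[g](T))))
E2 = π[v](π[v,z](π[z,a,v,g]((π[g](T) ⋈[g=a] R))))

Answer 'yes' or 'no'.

E1 stepwise |·|:
  R → 3
  T → 4
  π[g](T) → 4
  (R ⋈[a=g] π[g](T)) → 2
  π[v,z]((R ⋈[a=g] π[g](T))) → 2
  π[v](π[v,z]((R ⋈[a=g] π[g](T)))) → 2
E2 stepwise |·|:
  T → 4
  π[g](T) → 4
  R → 3
  (π[g](T) ⋈[g=a] R) → 2
  π[z,a,v,g]((π[g](T) ⋈[g=a] R)) → 2
  π[v,z](π[z,a,v,g]((π[g](T) ⋈[g=a] R))) → 2
  π[v](π[v,z](π[z,a,v,g]((π[g](T) ⋈[g=a] R)))) → 2

E1 and E2 produce the same multiset:
v
s
t

yes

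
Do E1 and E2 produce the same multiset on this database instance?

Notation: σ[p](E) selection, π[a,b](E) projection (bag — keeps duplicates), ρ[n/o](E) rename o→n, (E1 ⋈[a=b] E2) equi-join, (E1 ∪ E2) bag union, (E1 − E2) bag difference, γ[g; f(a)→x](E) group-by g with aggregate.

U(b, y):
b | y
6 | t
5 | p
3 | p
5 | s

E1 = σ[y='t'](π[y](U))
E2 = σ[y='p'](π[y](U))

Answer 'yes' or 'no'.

E1 row counts bottom-up:
  U → 4
  π[y](U) → 4
  σ[y='t'](π[y](U)) → 1
E2 row counts bottom-up:
  U → 4
  π[y](U) → 4
  σ[y='p'](π[y](U)) → 2

E1 result:
y
t
E2 result:
y
p
p
Witness: ('p',) appears 0× in E1 but 2× in E2.

no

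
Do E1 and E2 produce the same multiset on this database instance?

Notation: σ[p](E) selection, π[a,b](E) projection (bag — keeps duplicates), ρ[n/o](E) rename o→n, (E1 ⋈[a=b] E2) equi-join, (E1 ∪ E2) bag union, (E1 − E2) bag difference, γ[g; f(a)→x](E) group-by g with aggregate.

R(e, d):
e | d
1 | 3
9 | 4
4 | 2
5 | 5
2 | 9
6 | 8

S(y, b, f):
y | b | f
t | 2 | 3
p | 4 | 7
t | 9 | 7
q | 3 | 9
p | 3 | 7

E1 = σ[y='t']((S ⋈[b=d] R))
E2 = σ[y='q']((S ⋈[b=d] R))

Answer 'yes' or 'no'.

E1 subexpression sizes:
  S → 5
  R → 6
  (S ⋈[b=d] R) → 5
  σ[y='t']((S ⋈[b=d] R)) → 2
E2 subexpression sizes:
  S → 5
  R → 6
  (S ⋈[b=d] R) → 5
  σ[y='q']((S ⋈[b=d] R)) → 1

E1 result:
y | b | f | e | d
t | 2 | 3 | 4 | 2
t | 9 | 7 | 2 | 9
E2 result:
y | b | f | e | d
q | 3 | 9 | 1 | 3
Witness: ('t', 2, 3, 4, 2) appears 1× in E1 but 0× in E2.

no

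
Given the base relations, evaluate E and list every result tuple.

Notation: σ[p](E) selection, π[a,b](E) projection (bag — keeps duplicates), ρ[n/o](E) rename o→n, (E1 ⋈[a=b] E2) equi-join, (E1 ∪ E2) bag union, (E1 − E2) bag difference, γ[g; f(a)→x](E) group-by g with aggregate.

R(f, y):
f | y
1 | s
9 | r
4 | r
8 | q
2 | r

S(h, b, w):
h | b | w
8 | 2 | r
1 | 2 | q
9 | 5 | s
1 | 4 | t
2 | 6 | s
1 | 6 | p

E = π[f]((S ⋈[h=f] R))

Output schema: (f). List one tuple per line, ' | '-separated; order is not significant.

Stepwise |·|:
  S → 6
  R → 5
  (S ⋈[h=f] R) → 6
  π[f]((S ⋈[h=f] R)) → 6

== RESULT ==
f
1
1
1
2
8
9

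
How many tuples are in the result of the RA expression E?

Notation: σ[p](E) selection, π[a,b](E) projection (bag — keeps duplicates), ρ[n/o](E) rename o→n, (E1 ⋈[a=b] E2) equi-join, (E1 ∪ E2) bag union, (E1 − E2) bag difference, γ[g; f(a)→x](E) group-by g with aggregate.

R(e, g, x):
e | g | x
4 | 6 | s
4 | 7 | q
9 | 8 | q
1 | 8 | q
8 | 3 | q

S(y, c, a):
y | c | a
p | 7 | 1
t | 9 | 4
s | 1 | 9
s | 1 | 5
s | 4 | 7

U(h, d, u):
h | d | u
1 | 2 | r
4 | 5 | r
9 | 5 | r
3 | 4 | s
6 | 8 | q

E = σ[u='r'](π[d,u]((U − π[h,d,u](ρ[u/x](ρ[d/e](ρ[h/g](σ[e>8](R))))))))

Stepwise |·|:
  U → 5
  R → 5
  σ[e>8](R) → 1
  ρ[h/g](σ[e>8](R)) → 1
  ρ[d/e](ρ[h/g](σ[e>8](R))) → 1
  ρ[u/x](ρ[d/e](ρ[h/g](σ[e>8](R)))) → 1
  π[h,d,u](ρ[u/x](ρ[d/e](ρ[h/g](σ[e>8](R))))) → 1
  (U − π[h,d,u](ρ[u/x](ρ[d/e](ρ[h/g](σ[e>8](R)))))) → 5
  π[d,u]((U − π[h,d,u](ρ[u/x](ρ[d/e](ρ[h/g](σ[e>8](R))))))) → 5
  σ[u='r'](π[d,u]((U − π[h,d,u](ρ[u/x](ρ[d/e](ρ[h/g](σ[e>8](R)))))))) → 3

|E| = 3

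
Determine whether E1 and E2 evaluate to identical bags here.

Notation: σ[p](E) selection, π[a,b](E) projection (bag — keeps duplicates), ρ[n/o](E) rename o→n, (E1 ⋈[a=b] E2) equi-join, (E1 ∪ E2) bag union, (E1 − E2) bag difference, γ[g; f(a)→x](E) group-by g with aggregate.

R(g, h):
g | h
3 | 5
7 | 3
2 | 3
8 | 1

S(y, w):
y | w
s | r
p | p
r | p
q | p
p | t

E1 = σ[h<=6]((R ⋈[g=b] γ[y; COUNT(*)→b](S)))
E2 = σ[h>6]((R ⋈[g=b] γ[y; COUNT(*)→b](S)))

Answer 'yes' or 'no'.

E1 row counts bottom-up:
  R → 4
  S → 5
  γ[y; COUNT(*)→b](S) → 4
  (R ⋈[g=b] γ[y; COUNT(*)→b](S)) → 1
  σ[h<=6]((R ⋈[g=b] γ[y; COUNT(*)→b](S))) → 1
E2 row counts bottom-up:
  R → 4
  S → 5
  γ[y; COUNT(*)→b](S) → 4
  (R ⋈[g=b] γ[y; COUNT(*)→b](S)) → 1
  σ[h>6]((R ⋈[g=b] γ[y; COUNT(*)→b](S))) → 0

E1 result:
g | h | y | b
2 | 3 | p | 2
E2 result:
g | h | y | b
(0 rows)
Witness: (2, 3, 'p', 2) appears 1× in E1 but 0× in E2.

no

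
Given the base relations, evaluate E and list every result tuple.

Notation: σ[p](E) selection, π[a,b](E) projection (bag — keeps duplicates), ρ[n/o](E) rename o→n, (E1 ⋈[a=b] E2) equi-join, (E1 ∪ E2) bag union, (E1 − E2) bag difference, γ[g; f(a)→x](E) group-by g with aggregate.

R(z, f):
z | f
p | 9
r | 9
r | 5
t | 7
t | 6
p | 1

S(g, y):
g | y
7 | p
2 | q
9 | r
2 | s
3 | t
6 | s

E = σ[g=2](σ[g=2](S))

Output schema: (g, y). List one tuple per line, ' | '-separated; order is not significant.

Subexpression sizes:
  S → 6
  σ[g=2](S) → 2
  σ[g=2](σ[g=2](S)) → 2

== RESULT ==
g | y
2 | q
2 | s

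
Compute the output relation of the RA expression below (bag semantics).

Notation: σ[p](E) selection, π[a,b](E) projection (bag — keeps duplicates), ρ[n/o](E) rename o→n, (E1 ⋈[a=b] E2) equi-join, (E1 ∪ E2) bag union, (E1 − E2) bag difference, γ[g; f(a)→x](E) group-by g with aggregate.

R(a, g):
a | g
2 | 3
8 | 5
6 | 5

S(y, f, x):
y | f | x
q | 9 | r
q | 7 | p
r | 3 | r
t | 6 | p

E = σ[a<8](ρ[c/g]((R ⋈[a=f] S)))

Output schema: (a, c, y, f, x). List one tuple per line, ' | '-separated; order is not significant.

Stepwise |·|:
  R → 3
  S → 4
  (R ⋈[a=f] S) → 1
  ρ[c/g]((R ⋈[a=f] S)) → 1
  σ[a<8](ρ[c/g]((R ⋈[a=f] S))) → 1

== RESULT ==
a | c | y | f | x
6 | 5 | t | 6 | p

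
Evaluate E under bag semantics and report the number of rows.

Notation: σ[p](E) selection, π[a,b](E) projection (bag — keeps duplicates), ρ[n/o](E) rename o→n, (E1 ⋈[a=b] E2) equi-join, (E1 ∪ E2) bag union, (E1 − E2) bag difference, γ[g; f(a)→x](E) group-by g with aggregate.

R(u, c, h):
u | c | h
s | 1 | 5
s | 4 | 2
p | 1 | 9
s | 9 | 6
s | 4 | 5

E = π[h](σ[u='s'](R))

Row counts bottom-up:
  R → 5
  σ[u='s'](R) → 4
  π[h](σ[u='s'](R)) → 4

|E| = 4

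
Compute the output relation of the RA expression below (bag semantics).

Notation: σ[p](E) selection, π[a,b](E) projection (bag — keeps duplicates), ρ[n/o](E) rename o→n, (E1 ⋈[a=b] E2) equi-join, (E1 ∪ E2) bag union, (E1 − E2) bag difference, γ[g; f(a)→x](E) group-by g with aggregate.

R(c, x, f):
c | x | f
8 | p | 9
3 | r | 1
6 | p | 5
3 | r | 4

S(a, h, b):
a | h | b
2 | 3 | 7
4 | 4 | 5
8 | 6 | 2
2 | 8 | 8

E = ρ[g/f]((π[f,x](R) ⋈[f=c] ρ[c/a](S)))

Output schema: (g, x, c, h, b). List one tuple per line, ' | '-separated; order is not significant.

Stepwise |·|:
  R → 4
  π[f,x](R) → 4
  S → 4
  ρ[c/a](S) → 4
  (π[f,x](R) ⋈[f=c] ρ[c/a](S)) → 1
  ρ[g/f]((π[f,x](R) ⋈[f=c] ρ[c/a](S))) → 1

== RESULT ==
g | x | c | h | b
4 | r | 4 | 4 | 5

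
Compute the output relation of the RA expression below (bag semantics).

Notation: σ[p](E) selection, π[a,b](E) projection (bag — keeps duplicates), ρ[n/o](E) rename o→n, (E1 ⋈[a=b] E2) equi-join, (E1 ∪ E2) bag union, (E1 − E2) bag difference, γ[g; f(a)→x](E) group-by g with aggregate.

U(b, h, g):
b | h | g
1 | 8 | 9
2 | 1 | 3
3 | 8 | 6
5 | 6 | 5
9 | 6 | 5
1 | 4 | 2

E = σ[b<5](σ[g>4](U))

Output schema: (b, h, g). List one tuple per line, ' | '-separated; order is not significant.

Row counts bottom-up:
  U → 6
  σ[g>4](U) → 4
  σ[b<5](σ[g>4](U)) → 2

== RESULT ==
b | h | g
1 | 8 | 9
3 | 8 | 6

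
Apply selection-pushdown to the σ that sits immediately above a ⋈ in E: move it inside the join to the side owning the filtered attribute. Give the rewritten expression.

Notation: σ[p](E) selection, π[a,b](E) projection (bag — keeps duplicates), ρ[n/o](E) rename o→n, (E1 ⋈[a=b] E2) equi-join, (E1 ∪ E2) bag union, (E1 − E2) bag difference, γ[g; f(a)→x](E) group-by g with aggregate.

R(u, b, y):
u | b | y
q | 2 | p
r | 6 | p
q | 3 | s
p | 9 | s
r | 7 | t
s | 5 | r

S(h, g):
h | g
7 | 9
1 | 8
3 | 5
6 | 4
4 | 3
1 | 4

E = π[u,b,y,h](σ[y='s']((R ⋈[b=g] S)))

σ filters on y, owned by the left side.
E' = π[u,b,y,h]((σ[y='s'](R) ⋈[b=g] S))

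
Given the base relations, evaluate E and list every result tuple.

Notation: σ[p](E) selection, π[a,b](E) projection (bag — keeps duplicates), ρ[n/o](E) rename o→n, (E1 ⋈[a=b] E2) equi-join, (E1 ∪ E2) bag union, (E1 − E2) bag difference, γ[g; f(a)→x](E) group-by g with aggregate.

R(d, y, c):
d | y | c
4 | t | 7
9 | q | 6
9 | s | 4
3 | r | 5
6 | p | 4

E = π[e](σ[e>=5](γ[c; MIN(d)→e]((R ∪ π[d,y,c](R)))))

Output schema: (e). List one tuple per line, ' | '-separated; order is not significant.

Stepwise |·|:
  R → 5
  R → 5
  π[d,y,c](R) → 5
  (R ∪ π[d,y,c](R)) → 10
  γ[c; MIN(d)→e]((R ∪ π[d,y,c](R))) → 4
  σ[e>=5](γ[c; MIN(d)→e]((R ∪ π[d,y,c](R)))) → 2
  π[e](σ[e>=5](γ[c; MIN(d)→e]((R ∪ π[d,y,c](R))))) → 2

== RESULT ==
e
6
9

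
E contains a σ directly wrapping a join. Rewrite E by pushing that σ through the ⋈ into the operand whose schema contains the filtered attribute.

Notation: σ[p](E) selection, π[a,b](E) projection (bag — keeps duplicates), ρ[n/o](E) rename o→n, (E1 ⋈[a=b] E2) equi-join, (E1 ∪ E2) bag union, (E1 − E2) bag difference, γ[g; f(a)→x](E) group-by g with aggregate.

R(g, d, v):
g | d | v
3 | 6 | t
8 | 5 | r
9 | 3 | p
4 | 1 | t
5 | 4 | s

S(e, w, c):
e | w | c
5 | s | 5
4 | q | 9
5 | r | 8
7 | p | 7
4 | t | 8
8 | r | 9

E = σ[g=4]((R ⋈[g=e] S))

σ filters on g, owned by the left side.
E' = (σ[g=4](R) ⋈[g=e] S)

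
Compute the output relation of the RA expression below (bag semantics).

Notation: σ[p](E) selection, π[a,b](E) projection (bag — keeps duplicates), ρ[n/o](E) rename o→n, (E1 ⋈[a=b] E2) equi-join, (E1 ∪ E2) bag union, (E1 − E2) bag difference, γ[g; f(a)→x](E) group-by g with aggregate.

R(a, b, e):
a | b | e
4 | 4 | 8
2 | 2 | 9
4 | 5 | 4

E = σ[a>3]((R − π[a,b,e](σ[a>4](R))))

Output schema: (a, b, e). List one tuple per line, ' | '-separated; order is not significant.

Row counts bottom-up:
  R → 3
  R → 3
  σ[a>4](R) → 0
  π[a,b,e](σ[a>4](R)) → 0
  (R − π[a,b,e](σ[a>4](R))) → 3
  σ[a>3]((R − π[a,b,e](σ[a>4](R)))) → 2

== RESULT ==
a | b | e
4 | 4 | 8
4 | 5 | 4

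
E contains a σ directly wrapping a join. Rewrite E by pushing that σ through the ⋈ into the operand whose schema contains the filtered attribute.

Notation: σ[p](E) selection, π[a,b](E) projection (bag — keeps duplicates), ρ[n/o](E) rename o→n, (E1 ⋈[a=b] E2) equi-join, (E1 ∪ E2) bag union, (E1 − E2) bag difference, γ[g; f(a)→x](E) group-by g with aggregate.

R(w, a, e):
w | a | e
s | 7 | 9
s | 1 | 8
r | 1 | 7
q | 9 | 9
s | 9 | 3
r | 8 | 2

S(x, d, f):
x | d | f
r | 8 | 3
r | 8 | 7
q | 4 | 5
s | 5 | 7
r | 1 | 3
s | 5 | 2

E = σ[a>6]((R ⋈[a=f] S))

σ filters on a, owned by the left side.
E' = (σ[a>6](R) ⋈[a=f] S)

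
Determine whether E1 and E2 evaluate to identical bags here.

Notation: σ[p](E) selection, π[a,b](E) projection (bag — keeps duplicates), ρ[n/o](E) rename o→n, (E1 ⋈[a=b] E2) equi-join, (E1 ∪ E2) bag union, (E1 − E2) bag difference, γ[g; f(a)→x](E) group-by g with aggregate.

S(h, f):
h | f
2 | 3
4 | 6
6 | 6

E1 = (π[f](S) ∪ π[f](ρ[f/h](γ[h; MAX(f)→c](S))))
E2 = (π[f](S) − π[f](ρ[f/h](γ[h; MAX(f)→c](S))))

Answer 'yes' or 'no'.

E1 per-node cardinality:
  S → 3
  π[f](S) → 3
  S → 3
  γ[h; MAX(f)→c](S) → 3
  ρ[f/h](γ[h; MAX(f)→c](S)) → 3
  π[f](ρ[f/h](γ[h; MAX(f)→c](S))) → 3
  (π[f](S) ∪ π[f](ρ[f/h](γ[h; MAX(f)→c](S)))) → 6
E2 per-node cardinality:
  S → 3
  π[f](S) → 3
  S → 3
  γ[h; MAX(f)→c](S) → 3
  ρ[f/h](γ[h; MAX(f)→c](S)) → 3
  π[f](ρ[f/h](γ[h; MAX(f)→c](S))) → 3
  (π[f](S) − π[f](ρ[f/h](γ[h; MAX(f)→c](S)))) → 2

E1 result:
f
2
3
4
6
6
6
E2 result:
f
3
6
Witness: (6,) appears 3× in E1 but 1× in E2.

no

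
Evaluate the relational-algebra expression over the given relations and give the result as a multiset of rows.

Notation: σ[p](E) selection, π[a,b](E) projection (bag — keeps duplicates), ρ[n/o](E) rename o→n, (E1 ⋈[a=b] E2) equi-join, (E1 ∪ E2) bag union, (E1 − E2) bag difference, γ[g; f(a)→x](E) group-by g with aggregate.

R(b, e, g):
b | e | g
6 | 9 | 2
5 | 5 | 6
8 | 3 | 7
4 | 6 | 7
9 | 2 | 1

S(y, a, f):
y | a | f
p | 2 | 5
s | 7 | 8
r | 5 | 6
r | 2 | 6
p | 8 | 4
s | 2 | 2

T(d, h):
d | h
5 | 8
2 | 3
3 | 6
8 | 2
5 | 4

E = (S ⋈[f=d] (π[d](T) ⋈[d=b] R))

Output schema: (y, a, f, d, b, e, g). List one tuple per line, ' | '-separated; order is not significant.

Stepwise |·|:
  S → 6
  T → 5
  π[d](T) → 5
  R → 5
  (π[d](T) ⋈[d=b] R) → 3
  (S ⋈[f=d] (π[d](T) ⋈[d=b] R)) → 3

== RESULT ==
y | a | f | d | b | e | g
p | 2 | 5 | 5 | 5 | 5 | 6
p | 2 | 5 | 5 | 5 | 5 | 6
s | 7 | 8 | 8 | 8 | 3 | 7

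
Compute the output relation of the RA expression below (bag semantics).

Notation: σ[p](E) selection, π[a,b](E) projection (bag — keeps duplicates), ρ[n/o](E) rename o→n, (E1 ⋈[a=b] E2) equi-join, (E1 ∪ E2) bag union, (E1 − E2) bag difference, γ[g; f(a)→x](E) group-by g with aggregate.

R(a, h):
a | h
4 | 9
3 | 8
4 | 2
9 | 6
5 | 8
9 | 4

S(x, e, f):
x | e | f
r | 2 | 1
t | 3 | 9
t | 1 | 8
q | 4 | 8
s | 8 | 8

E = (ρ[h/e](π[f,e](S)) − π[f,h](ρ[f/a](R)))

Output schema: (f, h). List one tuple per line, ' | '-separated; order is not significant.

Subexpression sizes:
  S → 5
  π[f,e](S) → 5
  ρ[h/e](π[f,e](S)) → 5
  R → 6
  ρ[f/a](R) → 6
  π[f,h](ρ[f/a](R)) → 6
  (ρ[h/e](π[f,e](S)) − π[f,h](ρ[f/a](R))) → 5

== RESULT ==
f | h
1 | 2
8 | 1
8 | 4
8 | 8
9 | 3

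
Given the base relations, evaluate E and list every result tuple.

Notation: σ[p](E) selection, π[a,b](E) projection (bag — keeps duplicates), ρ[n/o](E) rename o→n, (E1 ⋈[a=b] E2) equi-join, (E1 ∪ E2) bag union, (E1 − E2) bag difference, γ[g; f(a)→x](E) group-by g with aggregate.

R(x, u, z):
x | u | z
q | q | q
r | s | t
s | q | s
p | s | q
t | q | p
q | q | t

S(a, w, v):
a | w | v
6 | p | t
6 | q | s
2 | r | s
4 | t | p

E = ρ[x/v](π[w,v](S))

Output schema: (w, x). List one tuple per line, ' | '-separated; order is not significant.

Stepwise |·|:
  S → 4
  π[w,v](S) → 4
  ρ[x/v](π[w,v](S)) → 4

== RESULT ==
w | x
p | t
q | s
r | s
t | p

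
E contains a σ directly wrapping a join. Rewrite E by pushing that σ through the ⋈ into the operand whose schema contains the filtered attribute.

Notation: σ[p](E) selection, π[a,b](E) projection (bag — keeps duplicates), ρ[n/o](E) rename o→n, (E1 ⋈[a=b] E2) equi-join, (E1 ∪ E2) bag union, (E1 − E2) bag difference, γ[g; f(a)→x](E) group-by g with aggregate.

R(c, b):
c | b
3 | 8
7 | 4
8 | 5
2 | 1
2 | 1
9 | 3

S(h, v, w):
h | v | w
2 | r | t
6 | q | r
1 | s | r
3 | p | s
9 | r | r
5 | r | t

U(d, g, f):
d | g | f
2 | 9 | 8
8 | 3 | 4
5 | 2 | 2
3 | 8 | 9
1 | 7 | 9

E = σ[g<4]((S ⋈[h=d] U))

σ filters on g, owned by the right side.
E' = (S ⋈[h=d] σ[g<4](U))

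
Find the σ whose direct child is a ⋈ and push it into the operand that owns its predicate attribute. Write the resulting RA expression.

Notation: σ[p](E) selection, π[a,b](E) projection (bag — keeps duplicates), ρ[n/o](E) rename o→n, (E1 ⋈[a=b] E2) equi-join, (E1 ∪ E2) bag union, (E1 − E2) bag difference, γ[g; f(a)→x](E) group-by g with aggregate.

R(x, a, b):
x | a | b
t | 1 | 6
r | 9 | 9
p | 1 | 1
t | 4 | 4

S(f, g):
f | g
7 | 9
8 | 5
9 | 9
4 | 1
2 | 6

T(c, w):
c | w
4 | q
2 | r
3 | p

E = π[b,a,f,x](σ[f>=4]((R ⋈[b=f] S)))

σ filters on f, owned by the right side.
E' = π[b,a,f,x]((R ⋈[b=f] σ[f>=4](S)))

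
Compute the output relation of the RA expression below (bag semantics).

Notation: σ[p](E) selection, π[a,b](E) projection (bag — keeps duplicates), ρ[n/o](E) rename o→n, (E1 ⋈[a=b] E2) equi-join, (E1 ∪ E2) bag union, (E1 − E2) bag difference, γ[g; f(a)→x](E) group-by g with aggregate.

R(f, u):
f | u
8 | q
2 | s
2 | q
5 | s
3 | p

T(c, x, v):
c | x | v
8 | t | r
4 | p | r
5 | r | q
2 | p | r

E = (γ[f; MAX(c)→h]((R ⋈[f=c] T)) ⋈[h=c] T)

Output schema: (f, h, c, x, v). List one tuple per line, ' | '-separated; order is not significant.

Row counts bottom-up:
  R → 5
  T → 4
  (R ⋈[f=c] T) → 4
  γ[f; MAX(c)→h]((R ⋈[f=c] T)) → 3
  T → 4
  (γ[f; MAX(c)→h]((R ⋈[f=c] T)) ⋈[h=c] T) → 3

== RESULT ==
f | h | c | x | v
2 | 2 | 2 | p | r
5 | 5 | 5 | r | q
8 | 8 | 8 | t | r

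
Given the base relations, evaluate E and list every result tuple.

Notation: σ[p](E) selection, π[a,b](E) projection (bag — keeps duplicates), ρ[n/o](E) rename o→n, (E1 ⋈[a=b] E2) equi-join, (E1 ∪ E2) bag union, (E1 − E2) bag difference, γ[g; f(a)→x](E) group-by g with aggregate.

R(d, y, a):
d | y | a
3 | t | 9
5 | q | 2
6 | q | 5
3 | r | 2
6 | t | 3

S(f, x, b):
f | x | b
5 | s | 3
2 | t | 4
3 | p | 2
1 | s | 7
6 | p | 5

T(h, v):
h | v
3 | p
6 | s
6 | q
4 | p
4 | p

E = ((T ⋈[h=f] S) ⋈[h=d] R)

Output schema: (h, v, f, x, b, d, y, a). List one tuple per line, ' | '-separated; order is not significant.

Row counts bottom-up:
  T → 5
  S → 5
  (T ⋈[h=f] S) → 3
  R → 5
  ((T ⋈[h=f] S) ⋈[h=d] R) → 6

== RESULT ==
h | v | f | x | b | d | y | a
3 | p | 3 | p | 2 | 3 | r | 2
3 | p | 3 | p | 2 | 3 | t | 9
6 | q | 6 | p | 5 | 6 | q | 5
6 | q | 6 | p | 5 | 6 | t | 3
6 | s | 6 | p | 5 | 6 | q | 5
6 | s | 6 | p | 5 | 6 | t | 3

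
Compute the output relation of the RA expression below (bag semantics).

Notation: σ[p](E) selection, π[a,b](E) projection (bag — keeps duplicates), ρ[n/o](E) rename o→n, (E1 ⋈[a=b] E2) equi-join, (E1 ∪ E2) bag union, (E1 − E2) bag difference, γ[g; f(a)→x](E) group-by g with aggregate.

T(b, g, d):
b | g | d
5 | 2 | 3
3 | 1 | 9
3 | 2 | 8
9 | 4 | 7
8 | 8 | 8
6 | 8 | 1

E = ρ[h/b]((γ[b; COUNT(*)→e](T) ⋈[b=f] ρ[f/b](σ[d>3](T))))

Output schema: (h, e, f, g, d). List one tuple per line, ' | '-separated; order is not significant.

Per-node cardinality:
  T → 6
  γ[b; COUNT(*)→e](T) → 5
  T → 6
  σ[d>3](T) → 4
  ρ[f/b](σ[d>3](T)) → 4
  (γ[b; COUNT(*)→e](T) ⋈[b=f] ρ[f/b](σ[d>3](T))) → 4
  ρ[h/b]((γ[b; COUNT(*)→e](T) ⋈[b=f] ρ[f/b](σ[d>3](T)))) → 4

== RESULT ==
h | e | f | g | d
3 | 2 | 3 | 1 | 9
3 | 2 | 3 | 2 | 8
8 | 1 | 8 | 8 | 8
9 | 1 | 9 | 4 | 7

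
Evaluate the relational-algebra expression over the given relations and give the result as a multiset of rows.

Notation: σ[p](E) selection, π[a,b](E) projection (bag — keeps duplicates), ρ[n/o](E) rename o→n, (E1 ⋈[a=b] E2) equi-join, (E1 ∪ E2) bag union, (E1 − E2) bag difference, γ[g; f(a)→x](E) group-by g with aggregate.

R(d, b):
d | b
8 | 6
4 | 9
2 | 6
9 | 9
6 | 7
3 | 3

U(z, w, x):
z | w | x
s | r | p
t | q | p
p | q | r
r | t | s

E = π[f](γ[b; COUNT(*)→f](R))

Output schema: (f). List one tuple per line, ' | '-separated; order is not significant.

Stepwise |·|:
  R → 6
  γ[b; COUNT(*)→f](R) → 4
  π[f](γ[b; COUNT(*)→f](R)) → 4

== RESULT ==
f
1
1
2
2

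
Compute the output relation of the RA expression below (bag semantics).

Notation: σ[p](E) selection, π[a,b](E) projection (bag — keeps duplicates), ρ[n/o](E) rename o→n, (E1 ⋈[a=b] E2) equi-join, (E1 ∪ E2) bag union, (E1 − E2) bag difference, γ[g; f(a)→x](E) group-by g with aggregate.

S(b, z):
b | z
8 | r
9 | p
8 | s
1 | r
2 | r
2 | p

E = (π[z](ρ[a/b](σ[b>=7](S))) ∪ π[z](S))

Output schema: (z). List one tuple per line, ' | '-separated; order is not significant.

Row counts bottom-up:
  S → 6
  σ[b>=7](S) → 3
  ρ[a/b](σ[b>=7](S)) → 3
  π[z](ρ[a/b](σ[b>=7](S))) → 3
  S → 6
  π[z](S) → 6
  (π[z](ρ[a/b](σ[b>=7](S))) ∪ π[z](S)) → 9

== RESULT ==
z
p
p
p
r
r
r
r
s
s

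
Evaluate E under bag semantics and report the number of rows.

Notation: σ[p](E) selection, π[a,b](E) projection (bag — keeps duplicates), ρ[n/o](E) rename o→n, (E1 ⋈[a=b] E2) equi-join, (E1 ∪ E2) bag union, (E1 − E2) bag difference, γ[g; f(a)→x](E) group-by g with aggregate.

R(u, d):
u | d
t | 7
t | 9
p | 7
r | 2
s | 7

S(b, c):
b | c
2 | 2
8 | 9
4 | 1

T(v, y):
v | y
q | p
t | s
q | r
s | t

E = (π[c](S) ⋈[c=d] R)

Stepwise |·|:
  S → 3
  π[c](S) → 3
  R → 5
  (π[c](S) ⋈[c=d] R) → 2

|E| = 2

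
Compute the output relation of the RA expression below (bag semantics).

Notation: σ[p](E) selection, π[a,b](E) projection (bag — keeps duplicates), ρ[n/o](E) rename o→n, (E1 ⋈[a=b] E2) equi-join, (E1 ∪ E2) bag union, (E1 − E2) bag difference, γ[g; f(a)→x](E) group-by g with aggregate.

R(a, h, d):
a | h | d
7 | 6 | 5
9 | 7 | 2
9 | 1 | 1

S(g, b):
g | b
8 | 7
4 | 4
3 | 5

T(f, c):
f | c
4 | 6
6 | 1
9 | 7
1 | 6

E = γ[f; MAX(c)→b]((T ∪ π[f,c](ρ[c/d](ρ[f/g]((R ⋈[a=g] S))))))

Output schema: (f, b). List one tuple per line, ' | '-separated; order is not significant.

Per-node cardinality:
  T → 4
  R → 3
  S → 3
  (R ⋈[a=g] S) → 0
  ρ[f/g]((R ⋈[a=g] S)) → 0
  ρ[c/d](ρ[f/g]((R ⋈[a=g] S))) → 0
  π[f,c](ρ[c/d](ρ[f/g]((R ⋈[a=g] S)))) → 0
  (T ∪ π[f,c](ρ[c/d](ρ[f/g]((R ⋈[a=g] S))))) → 4
  γ[f; MAX(c)→b]((T ∪ π[f,c](ρ[c/d](ρ[f/g]((R ⋈[a=g] S)))))) → 4

== RESULT ==
f | b
1 | 6
4 | 6
6 | 1
9 | 7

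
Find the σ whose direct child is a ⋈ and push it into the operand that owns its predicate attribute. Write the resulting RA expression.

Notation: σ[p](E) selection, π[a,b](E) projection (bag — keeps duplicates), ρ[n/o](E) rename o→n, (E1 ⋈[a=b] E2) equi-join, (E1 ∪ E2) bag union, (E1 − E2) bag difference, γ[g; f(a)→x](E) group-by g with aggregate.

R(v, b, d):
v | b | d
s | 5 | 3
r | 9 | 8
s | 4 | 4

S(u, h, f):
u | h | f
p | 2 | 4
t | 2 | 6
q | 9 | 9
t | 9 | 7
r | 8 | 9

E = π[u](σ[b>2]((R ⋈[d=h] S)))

σ filters on b, owned by the left side.
E' = π[u]((σ[b>2](R) ⋈[d=h] S))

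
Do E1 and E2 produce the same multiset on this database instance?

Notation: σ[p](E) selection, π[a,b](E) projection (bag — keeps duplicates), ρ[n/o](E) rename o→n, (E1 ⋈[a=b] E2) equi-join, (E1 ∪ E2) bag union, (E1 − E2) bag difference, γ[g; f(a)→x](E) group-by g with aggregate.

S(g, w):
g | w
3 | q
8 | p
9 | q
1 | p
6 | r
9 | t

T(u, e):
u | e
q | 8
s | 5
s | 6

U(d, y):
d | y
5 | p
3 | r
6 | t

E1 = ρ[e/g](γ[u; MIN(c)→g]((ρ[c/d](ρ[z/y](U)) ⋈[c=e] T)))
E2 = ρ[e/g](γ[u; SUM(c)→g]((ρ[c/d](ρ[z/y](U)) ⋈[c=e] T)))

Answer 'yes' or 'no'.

E1 row counts bottom-up:
  U → 3
  ρ[z/y](U) → 3
  ρ[c/d](ρ[z/y](U)) → 3
  T → 3
  (ρ[c/d](ρ[z/y](U)) ⋈[c=e] T) → 2
  γ[u; MIN(c)→g]((ρ[c/d](ρ[z/y](U)) ⋈[c=e] T)) → 1
  ρ[e/g](γ[u; MIN(c)→g]((ρ[c/d](ρ[z/y](U)) ⋈[c=e] T))) → 1
E2 row counts bottom-up:
  U → 3
  ρ[z/y](U) → 3
  ρ[c/d](ρ[z/y](U)) → 3
  T → 3
  (ρ[c/d](ρ[z/y](U)) ⋈[c=e] T) → 2
  γ[u; SUM(c)→g]((ρ[c/d](ρ[z/y](U)) ⋈[c=e] T)) → 1
  ρ[e/g](γ[u; SUM(c)→g]((ρ[c/d](ρ[z/y](U)) ⋈[c=e] T))) → 1

E1 result:
u | e
s | 5
E2 result:
u | e
s | 11
Witness: ('s', 5) appears 1× in E1 but 0× in E2.

no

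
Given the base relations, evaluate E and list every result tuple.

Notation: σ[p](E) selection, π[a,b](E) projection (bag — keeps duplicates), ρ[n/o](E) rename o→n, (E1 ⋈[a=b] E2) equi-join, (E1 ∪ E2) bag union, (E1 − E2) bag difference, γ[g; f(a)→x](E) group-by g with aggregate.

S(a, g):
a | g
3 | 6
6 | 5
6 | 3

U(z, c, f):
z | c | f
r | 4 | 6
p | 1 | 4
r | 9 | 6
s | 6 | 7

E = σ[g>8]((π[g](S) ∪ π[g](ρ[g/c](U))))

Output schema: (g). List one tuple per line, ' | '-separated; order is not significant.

Subexpression sizes:
  S → 3
  π[g](S) → 3
  U → 4
  ρ[g/c](U) → 4
  π[g](ρ[g/c](U)) → 4
  (π[g](S) ∪ π[g](ρ[g/c](U))) → 7
  σ[g>8]((π[g](S) ∪ π[g](ρ[g/c](U)))) → 1

== RESULT ==
g
9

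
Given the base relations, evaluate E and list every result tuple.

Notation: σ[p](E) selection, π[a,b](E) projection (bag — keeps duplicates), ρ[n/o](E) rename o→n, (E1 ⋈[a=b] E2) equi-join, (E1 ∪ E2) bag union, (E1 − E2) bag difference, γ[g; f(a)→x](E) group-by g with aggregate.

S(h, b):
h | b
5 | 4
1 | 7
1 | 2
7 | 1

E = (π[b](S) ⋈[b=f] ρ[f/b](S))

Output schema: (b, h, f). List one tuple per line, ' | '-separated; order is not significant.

Per-node cardinality:
  S → 4
  π[b](S) → 4
  S → 4
  ρ[f/b](S) → 4
  (π[b](S) ⋈[b=f] ρ[f/b](S)) → 4

== RESULT ==
b | h | f
1 | 7 | 1
2 | 1 | 2
4 | 5 | 4
7 | 1 | 7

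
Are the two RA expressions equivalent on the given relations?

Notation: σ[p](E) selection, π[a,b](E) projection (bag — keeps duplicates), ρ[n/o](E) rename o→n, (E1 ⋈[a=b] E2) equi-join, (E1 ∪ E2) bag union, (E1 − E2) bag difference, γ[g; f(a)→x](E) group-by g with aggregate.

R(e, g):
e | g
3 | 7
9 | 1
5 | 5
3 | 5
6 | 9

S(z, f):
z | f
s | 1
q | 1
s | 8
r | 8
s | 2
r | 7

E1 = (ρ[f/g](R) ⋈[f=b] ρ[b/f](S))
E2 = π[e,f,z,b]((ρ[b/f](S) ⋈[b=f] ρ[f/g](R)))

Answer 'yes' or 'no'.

E1 subexpression sizes:
  R → 5
  ρ[f/g](R) → 5
  S → 6
  ρ[b/f](S) → 6
  (ρ[f/g](R) ⋈[f=b] ρ[b/f](S)) → 3
E2 subexpression sizes:
  S → 6
  ρ[b/f](S) → 6
  R → 5
  ρ[f/g](R) → 5
  (ρ[b/f](S) ⋈[b=f] ρ[f/g](R)) → 3
  π[e,f,z,b]((ρ[b/f](S) ⋈[b=f] ρ[f/g](R))) → 3

E1 and E2 produce the same multiset:
e | f | z | b
3 | 7 | r | 7
9 | 1 | q | 1
9 | 1 | s | 1

yes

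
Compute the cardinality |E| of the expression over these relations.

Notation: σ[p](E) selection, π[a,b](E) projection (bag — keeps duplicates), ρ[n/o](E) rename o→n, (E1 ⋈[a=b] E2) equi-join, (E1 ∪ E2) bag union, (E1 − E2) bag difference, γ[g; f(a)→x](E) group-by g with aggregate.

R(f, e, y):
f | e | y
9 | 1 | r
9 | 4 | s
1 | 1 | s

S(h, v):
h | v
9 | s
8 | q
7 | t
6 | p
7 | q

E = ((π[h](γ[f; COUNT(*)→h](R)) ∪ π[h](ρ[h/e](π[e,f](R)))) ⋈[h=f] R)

Per-node cardinality:
  R → 3
  γ[f; COUNT(*)→h](R) → 2
  π[h](γ[f; COUNT(*)→h](R)) → 2
  R → 3
  π[e,f](R) → 3
  ρ[h/e](π[e,f](R)) → 3
  π[h](ρ[h/e](π[e,f](R))) → 3
  (π[h](γ[f; COUNT(*)→h](R)) ∪ π[h](ρ[h/e](π[e,f](R)))) → 5
  R → 3
  ((π[h](γ[f; COUNT(*)→h](R)) ∪ π[h](ρ[h/e](π[e,f](R)))) ⋈[h=f] R) → 3

|E| = 3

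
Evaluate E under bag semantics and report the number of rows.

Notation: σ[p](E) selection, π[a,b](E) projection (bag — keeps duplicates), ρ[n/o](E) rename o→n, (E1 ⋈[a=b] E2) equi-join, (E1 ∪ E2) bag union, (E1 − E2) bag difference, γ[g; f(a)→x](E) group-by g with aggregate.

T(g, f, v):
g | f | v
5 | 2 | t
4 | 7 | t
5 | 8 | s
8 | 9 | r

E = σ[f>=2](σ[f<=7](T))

Stepwise |·|:
  T → 4
  σ[f<=7](T) → 2
  σ[f>=2](σ[f<=7](T)) → 2

|E| = 2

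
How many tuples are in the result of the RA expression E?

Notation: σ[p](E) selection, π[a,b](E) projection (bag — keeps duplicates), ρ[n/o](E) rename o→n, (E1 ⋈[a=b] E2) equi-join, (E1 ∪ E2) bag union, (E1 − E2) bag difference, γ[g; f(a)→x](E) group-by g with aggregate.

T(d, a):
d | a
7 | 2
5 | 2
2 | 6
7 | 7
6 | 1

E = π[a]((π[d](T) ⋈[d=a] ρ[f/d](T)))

Row counts bottom-up:
  T → 5
  π[d](T) → 5
  T → 5
  ρ[f/d](T) → 5
  (π[d](T) ⋈[d=a] ρ[f/d](T)) → 5
  π[a]((π[d](T) ⋈[d=a] ρ[f/d](T))) → 5

|E| = 5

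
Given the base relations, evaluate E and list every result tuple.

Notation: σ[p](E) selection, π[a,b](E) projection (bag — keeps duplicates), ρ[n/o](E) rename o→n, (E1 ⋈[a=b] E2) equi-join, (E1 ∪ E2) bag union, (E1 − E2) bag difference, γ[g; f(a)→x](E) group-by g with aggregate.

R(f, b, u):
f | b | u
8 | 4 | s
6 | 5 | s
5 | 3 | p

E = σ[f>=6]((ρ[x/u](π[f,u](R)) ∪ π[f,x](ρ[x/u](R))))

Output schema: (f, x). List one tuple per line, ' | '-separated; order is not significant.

Per-node cardinality:
  R → 3
  π[f,u](R) → 3
  ρ[x/u](π[f,u](R)) → 3
  R → 3
  ρ[x/u](R) → 3
  π[f,x](ρ[x/u](R)) → 3
  (ρ[x/u](π[f,u](R)) ∪ π[f,x](ρ[x/u](R))) → 6
  σ[f>=6]((ρ[x/u](π[f,u](R)) ∪ π[f,x](ρ[x/u](R)))) → 4

== RESULT ==
f | x
6 | s
6 | s
8 | s
8 | s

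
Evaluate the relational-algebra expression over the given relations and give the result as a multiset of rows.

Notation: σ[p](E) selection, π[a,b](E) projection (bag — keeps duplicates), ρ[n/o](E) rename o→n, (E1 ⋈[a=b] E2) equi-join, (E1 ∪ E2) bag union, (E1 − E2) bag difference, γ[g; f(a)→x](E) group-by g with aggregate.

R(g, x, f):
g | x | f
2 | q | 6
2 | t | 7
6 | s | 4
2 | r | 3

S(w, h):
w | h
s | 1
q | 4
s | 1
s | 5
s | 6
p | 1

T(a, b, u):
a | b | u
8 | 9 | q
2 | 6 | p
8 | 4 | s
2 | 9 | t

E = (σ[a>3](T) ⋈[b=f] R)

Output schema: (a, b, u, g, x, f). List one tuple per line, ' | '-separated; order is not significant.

Per-node cardinality:
  T → 4
  σ[a>3](T) → 2
  R → 4
  (σ[a>3](T) ⋈[b=f] R) → 1

== RESULT ==
a | b | u | g | x | f
8 | 4 | s | 6 | s | 4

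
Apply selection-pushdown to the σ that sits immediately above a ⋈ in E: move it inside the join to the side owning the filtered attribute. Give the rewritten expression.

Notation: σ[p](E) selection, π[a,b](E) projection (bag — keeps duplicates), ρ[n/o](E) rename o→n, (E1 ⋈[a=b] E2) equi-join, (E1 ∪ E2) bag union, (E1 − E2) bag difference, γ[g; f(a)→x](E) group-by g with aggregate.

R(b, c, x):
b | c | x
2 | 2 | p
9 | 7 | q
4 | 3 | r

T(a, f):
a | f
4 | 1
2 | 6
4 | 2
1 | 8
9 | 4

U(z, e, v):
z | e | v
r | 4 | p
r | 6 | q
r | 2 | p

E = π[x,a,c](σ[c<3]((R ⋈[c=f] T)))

σ filters on c, owned by the left side.
E' = π[x,a,c]((σ[c<3](R) ⋈[c=f] T))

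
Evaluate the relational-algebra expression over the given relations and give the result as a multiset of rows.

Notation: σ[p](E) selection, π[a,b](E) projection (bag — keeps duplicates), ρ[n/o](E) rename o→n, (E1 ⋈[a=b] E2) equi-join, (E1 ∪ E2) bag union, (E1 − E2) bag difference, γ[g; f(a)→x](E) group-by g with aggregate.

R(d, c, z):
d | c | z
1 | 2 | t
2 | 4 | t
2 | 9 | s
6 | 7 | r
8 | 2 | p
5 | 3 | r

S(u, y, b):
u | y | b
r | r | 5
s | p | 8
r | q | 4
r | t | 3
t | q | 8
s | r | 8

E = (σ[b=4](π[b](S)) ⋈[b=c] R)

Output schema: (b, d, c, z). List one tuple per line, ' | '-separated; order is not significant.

Row counts bottom-up:
  S → 6
  π[b](S) → 6
  σ[b=4](π[b](S)) → 1
  R → 6
  (σ[b=4](π[b](S)) ⋈[b=c] R) → 1

== RESULT ==
b | d | c | z
4 | 2 | 4 | t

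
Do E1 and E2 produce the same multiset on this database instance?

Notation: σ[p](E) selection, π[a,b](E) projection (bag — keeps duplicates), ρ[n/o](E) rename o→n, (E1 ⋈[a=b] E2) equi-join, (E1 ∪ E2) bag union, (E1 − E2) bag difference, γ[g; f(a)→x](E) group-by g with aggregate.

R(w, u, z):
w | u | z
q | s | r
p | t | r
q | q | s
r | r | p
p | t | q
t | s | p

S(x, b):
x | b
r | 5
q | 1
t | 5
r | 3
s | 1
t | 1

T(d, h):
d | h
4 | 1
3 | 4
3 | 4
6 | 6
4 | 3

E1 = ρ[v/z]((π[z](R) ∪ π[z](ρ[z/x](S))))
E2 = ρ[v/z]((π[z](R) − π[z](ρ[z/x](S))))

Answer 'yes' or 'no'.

E1 per-node cardinality:
  R → 6
  π[z](R) → 6
  S → 6
  ρ[z/x](S) → 6
  π[z](ρ[z/x](S)) → 6
  (π[z](R) ∪ π[z](ρ[z/x](S))) → 12
  ρ[v/z]((π[z](R) ∪ π[z](ρ[z/x](S)))) → 12
E2 per-node cardinality:
  R → 6
  π[z](R) → 6
  S → 6
  ρ[z/x](S) → 6
  π[z](ρ[z/x](S)) → 6
  (π[z](R) − π[z](ρ[z/x](S))) → 2
  ρ[v/z]((π[z](R) − π[z](ρ[z/x](S)))) → 2

E1 result:
v
p
p
q
q
r
r
r
r
s
s
t
t
E2 result:
v
p
p
Witness: ('t',) appears 2× in E1 but 0× in E2.

no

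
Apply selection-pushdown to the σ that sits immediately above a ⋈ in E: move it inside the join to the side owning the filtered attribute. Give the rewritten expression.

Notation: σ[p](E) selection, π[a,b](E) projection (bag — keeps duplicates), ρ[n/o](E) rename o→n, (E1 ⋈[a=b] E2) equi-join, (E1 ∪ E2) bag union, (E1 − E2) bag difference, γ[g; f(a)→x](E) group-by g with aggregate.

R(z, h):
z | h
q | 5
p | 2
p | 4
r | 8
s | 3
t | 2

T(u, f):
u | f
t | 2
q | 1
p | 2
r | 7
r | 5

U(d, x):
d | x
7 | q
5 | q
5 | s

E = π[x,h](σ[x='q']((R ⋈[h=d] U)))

σ filters on x, owned by the right side.
E' = π[x,h]((R ⋈[h=d] σ[x='q'](U)))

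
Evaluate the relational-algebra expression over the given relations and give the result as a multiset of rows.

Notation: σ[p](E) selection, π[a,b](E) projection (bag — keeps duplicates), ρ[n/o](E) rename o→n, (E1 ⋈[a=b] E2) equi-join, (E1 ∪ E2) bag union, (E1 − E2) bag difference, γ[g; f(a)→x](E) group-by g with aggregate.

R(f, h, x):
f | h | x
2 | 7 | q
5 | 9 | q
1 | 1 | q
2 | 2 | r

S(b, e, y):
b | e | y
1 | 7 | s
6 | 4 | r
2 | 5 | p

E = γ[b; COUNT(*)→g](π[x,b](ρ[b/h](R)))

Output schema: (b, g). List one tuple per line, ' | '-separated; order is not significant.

Row counts bottom-up:
  R → 4
  ρ[b/h](R) → 4
  π[x,b](ρ[b/h](R)) → 4
  γ[b; COUNT(*)→g](π[x,b](ρ[b/h](R))) → 4

== RESULT ==
b | g
1 | 1
2 | 1
7 | 1
9 | 1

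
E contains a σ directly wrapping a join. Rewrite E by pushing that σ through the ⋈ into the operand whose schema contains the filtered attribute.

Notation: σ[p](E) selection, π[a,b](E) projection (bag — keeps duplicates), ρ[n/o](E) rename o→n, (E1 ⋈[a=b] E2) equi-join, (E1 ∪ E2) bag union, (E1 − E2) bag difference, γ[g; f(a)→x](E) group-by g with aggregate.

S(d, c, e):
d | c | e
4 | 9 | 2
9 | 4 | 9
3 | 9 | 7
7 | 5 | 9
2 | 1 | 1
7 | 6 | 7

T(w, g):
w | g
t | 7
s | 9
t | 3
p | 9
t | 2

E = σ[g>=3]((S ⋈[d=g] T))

σ filters on g, owned by the right side.
E' = (S ⋈[d=g] σ[g>=3](T))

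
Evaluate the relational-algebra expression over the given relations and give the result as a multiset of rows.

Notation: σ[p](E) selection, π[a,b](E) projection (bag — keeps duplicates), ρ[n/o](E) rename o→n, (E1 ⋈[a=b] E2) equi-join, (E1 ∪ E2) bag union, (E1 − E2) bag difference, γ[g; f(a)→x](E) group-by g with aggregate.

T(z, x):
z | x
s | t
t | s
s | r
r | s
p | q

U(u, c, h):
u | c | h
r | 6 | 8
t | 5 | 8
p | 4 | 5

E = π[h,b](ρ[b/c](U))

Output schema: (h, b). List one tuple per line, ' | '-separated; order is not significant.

Row counts bottom-up:
  U → 3
  ρ[b/c](U) → 3
  π[h,b](ρ[b/c](U)) → 3

== RESULT ==
h | b
5 | 4
8 | 5
8 | 6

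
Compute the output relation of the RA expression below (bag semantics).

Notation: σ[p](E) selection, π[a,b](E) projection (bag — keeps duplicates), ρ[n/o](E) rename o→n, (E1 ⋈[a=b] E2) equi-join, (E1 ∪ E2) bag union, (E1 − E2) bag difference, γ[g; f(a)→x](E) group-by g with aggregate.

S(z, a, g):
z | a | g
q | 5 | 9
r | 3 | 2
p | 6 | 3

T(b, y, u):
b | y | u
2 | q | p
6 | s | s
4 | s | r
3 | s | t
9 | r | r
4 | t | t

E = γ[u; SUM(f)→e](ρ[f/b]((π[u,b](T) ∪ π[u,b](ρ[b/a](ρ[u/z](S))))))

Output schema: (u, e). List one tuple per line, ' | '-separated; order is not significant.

Subexpression sizes:
  T → 6
  π[u,b](T) → 6
  S → 3
  ρ[u/z](S) → 3
  ρ[b/a](ρ[u/z](S)) → 3
  π[u,b](ρ[b/a](ρ[u/z](S))) → 3
  (π[u,b](T) ∪ π[u,b](ρ[b/a](ρ[u/z](S)))) → 9
  ρ[f/b]((π[u,b](T) ∪ π[u,b](ρ[b/a](ρ[u/z](S))))) → 9
  γ[u; SUM(f)→e](ρ[f/b]((π[u,b](T) ∪ π[u,b](ρ[b/a](ρ[u/z](S)))))) → 5

== RESULT ==
u | e
p | 8
q | 5
r | 16
s | 6
t | 7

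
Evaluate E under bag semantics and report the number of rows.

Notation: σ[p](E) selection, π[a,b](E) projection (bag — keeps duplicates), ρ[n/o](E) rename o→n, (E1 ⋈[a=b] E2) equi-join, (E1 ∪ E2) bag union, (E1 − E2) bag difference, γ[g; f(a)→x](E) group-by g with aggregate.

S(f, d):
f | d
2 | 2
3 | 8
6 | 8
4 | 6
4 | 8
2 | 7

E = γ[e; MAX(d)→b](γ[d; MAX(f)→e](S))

Stepwise |·|:
  S → 6
  γ[d; MAX(f)→e](S) → 4
  γ[e; MAX(d)→b](γ[d; MAX(f)→e](S)) → 3

|E| = 3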